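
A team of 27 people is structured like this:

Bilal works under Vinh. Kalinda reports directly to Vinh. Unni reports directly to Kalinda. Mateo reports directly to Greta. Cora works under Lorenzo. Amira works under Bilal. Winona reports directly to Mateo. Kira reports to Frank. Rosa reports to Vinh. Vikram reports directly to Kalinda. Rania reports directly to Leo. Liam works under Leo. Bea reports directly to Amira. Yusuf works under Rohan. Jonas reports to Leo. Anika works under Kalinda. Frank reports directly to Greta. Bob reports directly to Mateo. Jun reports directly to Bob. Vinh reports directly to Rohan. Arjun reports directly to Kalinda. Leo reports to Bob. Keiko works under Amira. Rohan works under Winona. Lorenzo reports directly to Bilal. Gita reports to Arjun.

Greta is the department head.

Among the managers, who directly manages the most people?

Kalinda

Direct-report counts: Greta has 2; Frank has 1; Mateo has 2; Bob has 2; Leo has 3; Winona has 1; Rohan has 2; Vinh has 3; Kalinda has 4; Arjun has 1; Bilal has 2; Lorenzo has 1; Amira has 2. The largest is 4, held by Kalinda.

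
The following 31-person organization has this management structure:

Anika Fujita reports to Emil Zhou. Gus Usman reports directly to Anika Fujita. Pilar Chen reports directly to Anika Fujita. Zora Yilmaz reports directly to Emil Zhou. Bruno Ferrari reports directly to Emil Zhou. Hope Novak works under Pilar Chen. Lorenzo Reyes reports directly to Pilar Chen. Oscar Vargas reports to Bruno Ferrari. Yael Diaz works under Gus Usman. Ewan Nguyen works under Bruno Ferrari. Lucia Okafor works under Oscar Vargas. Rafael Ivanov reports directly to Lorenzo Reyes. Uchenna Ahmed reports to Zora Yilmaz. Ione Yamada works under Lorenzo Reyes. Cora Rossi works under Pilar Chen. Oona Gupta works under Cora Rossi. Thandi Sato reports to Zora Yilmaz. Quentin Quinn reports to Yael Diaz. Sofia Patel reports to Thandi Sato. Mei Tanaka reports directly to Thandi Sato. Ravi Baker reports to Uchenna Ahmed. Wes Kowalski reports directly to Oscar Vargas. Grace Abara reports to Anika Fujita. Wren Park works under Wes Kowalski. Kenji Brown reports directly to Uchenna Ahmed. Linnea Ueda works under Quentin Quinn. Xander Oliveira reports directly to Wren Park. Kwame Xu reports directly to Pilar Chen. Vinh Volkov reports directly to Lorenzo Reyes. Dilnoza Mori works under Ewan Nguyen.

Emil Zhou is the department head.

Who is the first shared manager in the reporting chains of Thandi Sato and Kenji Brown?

Zora Yilmaz

Thandi Sato's chain of managers is Zora Yilmaz, Emil Zhou. Kenji Brown's chain of managers is Uchenna Ahmed, Zora Yilmaz, Emil Zhou. The first manager that appears in both chains is Zora Yilmaz.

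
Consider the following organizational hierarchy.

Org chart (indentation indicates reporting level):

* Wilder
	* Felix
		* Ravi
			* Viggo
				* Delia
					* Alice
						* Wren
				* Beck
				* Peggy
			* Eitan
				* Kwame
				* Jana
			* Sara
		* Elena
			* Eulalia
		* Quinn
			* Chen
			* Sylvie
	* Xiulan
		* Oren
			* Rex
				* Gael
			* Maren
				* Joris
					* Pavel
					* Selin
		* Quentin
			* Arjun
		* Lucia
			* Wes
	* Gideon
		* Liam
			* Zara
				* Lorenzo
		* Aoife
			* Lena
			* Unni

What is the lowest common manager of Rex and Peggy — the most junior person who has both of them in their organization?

Rex's chain of managers is Oren, Xiulan, Wilder. Peggy's chain of managers is Viggo, Ravi, Felix, Wilder. The first manager that appears in both chains is Wilder.

Wilder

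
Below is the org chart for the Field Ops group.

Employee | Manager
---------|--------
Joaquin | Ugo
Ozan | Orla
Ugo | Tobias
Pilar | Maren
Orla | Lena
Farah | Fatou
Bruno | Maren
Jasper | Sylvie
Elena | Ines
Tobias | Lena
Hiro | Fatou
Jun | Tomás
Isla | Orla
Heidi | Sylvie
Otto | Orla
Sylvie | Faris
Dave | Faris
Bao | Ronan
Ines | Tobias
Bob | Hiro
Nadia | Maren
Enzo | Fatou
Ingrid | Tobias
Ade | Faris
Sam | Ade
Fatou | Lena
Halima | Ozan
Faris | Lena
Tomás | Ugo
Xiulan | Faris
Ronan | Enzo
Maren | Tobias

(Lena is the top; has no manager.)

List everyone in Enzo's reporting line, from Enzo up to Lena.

Enzo reports to Fatou. Fatou reports to Lena. Lena is at the top.

Enzo -> Fatou -> Lena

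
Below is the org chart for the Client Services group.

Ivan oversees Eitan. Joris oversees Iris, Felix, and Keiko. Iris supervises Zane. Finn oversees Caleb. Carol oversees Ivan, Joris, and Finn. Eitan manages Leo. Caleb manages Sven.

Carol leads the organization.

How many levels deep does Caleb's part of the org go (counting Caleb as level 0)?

1

The longest chain under Caleb runs Caleb → Sven, which is 1 level below Caleb.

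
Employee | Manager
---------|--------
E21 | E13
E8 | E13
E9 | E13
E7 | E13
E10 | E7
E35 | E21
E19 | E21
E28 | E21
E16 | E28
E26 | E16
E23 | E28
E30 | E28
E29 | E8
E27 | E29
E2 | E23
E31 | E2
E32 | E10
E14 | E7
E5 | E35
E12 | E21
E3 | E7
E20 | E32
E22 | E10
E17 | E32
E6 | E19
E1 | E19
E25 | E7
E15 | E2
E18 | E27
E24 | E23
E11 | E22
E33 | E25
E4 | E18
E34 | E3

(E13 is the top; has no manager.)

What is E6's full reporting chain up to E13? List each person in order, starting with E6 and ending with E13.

E6 -> E19 -> E21 -> E13

E6 reports to E19. E19 reports to E21. E21 reports to E13. E13 is at the top.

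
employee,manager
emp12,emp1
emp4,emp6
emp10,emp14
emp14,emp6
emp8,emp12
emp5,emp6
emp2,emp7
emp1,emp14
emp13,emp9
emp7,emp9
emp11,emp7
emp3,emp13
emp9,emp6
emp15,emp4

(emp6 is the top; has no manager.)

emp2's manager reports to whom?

emp9

emp2 reports to emp7, and emp7 reports to emp9. So emp2's skip-level manager is emp9.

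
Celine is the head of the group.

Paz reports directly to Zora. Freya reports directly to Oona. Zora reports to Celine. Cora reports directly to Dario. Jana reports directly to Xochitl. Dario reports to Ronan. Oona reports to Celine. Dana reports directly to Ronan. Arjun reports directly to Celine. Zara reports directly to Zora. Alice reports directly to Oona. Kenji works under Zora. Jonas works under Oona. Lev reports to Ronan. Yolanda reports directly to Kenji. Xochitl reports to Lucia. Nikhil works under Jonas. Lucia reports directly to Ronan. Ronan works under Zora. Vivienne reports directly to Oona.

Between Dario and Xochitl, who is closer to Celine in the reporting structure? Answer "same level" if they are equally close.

Dario is 3 levels below Celine; Xochitl is 4. Dario is higher.

Dario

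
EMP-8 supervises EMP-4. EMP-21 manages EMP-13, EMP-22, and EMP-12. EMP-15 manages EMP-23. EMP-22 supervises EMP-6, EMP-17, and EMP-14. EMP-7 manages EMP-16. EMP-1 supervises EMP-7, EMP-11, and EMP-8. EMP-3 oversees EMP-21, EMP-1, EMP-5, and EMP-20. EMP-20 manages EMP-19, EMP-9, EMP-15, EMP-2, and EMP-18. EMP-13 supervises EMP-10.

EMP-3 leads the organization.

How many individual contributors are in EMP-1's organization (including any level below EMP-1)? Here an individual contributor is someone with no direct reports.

3

The people in EMP-1's organization with no one reporting to them are EMP-4, EMP-11, EMP-16. That is 3.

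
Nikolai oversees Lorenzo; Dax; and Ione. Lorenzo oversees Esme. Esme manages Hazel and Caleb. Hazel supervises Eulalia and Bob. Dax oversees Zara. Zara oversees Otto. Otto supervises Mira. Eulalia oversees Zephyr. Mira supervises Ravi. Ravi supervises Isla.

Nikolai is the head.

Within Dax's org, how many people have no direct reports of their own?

The only person in Dax's organization with no one reporting to them is Isla. That is 1.

1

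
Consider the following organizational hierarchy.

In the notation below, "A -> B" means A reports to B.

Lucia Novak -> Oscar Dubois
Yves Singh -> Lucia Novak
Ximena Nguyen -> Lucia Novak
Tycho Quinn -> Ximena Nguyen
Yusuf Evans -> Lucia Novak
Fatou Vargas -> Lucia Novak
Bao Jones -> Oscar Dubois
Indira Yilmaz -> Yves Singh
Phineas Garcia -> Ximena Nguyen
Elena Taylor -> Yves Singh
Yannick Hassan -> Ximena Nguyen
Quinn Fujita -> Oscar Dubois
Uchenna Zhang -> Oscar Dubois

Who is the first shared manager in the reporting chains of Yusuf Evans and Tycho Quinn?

Lucia Novak

Yusuf Evans's chain of managers is Lucia Novak, Oscar Dubois. Tycho Quinn's chain of managers is Ximena Nguyen, Lucia Novak, Oscar Dubois. The first manager that appears in both chains is Lucia Novak.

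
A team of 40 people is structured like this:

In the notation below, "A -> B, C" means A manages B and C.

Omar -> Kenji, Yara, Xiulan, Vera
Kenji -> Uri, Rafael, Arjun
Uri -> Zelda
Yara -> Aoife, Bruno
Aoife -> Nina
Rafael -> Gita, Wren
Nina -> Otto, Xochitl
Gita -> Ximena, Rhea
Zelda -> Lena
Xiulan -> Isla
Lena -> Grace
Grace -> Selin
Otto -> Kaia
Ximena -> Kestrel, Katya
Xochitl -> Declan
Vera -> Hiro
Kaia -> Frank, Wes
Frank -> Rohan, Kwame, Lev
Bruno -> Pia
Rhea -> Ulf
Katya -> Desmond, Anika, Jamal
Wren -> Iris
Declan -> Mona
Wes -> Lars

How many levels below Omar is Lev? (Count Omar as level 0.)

Chain from Lev up to Omar: Lev → Frank → Kaia → Otto → Nina → Aoife → Yara → Omar. That is 7 steps up, so Lev is 7 levels below Omar.

7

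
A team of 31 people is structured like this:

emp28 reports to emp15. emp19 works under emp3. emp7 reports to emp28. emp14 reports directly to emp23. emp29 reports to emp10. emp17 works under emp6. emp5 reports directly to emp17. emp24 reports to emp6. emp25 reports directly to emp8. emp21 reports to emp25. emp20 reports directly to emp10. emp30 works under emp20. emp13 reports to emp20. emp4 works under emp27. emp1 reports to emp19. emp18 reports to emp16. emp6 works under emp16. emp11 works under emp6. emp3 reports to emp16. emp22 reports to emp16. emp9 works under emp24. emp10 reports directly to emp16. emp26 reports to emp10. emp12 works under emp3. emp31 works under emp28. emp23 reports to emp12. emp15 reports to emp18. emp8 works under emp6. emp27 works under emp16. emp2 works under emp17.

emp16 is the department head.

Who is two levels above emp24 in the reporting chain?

emp16

emp24 reports to emp6, and emp6 reports to emp16. So emp24's skip-level manager is emp16.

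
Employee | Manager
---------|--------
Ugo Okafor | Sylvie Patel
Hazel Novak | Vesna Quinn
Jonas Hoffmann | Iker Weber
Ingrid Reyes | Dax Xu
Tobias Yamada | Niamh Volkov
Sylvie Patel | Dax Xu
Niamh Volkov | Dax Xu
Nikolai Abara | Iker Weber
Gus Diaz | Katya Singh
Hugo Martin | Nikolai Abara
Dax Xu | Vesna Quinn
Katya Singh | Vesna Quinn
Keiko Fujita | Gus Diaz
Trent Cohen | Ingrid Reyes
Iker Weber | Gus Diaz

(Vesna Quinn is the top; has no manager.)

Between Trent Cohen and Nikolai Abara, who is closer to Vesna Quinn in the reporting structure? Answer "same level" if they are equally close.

Trent Cohen is 3 levels below Vesna Quinn; Nikolai Abara is 4. Trent Cohen is higher.

Trent Cohen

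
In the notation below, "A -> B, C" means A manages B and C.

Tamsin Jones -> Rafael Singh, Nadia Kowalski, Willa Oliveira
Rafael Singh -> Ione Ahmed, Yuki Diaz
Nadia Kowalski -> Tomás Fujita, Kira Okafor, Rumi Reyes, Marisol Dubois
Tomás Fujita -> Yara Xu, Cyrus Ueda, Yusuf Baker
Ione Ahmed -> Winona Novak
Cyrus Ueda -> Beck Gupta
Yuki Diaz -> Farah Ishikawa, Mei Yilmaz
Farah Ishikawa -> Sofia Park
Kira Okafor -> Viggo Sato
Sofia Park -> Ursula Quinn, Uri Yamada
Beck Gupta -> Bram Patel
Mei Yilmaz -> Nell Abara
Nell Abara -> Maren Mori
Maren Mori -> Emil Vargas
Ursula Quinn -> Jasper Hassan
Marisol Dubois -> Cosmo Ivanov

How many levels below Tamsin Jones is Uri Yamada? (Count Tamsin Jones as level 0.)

5

Chain from Uri Yamada up to Tamsin Jones: Uri Yamada → Sofia Park → Farah Ishikawa → Yuki Diaz → Rafael Singh → Tamsin Jones. That is 5 steps up, so Uri Yamada is 5 levels below Tamsin Jones.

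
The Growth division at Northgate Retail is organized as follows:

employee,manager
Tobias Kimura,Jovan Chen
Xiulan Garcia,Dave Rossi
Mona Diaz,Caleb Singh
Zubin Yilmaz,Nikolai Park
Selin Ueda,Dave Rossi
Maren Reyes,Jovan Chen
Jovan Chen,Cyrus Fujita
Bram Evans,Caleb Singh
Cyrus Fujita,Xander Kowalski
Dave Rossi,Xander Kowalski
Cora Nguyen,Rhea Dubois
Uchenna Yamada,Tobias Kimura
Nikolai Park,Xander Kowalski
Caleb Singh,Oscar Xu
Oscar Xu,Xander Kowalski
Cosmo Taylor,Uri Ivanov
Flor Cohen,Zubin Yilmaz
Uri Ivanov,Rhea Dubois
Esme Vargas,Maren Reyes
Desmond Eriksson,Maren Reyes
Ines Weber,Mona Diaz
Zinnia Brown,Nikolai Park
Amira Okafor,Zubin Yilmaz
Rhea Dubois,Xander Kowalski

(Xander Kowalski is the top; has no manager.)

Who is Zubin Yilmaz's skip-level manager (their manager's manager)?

Zubin Yilmaz reports to Nikolai Park, and Nikolai Park reports to Xander Kowalski. So Zubin Yilmaz's skip-level manager is Xander Kowalski.

Xander Kowalski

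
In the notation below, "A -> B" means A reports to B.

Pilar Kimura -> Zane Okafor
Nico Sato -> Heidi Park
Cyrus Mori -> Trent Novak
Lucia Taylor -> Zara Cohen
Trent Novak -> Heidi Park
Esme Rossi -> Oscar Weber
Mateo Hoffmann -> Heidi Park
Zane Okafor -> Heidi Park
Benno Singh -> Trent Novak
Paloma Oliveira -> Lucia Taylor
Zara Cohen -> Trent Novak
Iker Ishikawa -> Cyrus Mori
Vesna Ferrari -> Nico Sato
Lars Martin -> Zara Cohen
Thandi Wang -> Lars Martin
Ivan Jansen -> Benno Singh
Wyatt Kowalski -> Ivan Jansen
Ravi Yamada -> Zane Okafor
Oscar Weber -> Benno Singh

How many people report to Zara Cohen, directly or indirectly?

4

Zara Cohen directly manages Lucia Taylor, Lars Martin. Under Lucia Taylor: Paloma Oliveira (1). Under Lars Martin: Thandi Wang (1). So Zara Cohen's organization is 2 direct reports plus everyone under them: 2 + 2 = 4.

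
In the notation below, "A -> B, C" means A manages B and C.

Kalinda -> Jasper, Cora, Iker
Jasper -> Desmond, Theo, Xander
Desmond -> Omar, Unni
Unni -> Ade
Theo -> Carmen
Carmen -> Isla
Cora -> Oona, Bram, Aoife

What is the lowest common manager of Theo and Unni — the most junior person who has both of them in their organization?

Theo's chain of managers is Jasper, Kalinda. Unni's chain of managers is Desmond, Jasper, Kalinda. The first manager that appears in both chains is Jasper.

Jasper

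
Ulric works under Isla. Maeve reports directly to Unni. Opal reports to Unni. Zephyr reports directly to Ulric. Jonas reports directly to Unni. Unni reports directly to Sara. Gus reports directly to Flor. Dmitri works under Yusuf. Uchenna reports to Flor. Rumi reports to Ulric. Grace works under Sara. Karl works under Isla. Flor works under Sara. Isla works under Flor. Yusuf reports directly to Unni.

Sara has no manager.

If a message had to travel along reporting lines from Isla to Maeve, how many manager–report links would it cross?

4

Isla is 2 levels below Sara, and Maeve is 2 levels below Sara (their lowest common manager). The shortest path runs up from Isla to Sara and back down to Maeve: 2 + 2 = 4 links.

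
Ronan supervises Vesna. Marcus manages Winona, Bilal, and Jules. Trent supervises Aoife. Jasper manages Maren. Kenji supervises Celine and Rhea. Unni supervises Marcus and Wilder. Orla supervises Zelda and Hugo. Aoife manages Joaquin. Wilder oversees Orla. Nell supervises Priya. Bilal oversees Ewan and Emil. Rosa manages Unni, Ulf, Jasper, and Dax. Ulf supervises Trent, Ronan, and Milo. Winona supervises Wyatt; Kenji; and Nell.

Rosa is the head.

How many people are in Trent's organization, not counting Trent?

2

Trent directly manages Aoife. Under Aoife: Joaquin (1). That's 2 in total.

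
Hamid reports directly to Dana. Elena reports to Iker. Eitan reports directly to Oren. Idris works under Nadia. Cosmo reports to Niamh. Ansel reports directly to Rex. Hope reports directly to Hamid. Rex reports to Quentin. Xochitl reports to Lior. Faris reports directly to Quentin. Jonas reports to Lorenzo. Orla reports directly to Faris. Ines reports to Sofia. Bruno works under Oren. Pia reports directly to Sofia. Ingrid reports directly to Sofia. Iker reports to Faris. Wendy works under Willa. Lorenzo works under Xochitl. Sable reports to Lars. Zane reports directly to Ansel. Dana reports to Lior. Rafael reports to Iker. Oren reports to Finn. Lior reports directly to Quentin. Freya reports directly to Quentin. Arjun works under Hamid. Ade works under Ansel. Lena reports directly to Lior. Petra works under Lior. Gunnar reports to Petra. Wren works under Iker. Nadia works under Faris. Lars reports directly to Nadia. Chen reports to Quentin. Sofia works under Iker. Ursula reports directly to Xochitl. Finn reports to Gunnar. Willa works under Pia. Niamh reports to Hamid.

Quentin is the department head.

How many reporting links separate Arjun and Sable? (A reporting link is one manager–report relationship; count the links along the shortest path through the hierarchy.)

8

Arjun is 4 levels below Quentin, and Sable is 4 levels below Quentin (their lowest common manager). The shortest path runs up from Arjun to Quentin and back down to Sable: 4 + 4 = 8 links.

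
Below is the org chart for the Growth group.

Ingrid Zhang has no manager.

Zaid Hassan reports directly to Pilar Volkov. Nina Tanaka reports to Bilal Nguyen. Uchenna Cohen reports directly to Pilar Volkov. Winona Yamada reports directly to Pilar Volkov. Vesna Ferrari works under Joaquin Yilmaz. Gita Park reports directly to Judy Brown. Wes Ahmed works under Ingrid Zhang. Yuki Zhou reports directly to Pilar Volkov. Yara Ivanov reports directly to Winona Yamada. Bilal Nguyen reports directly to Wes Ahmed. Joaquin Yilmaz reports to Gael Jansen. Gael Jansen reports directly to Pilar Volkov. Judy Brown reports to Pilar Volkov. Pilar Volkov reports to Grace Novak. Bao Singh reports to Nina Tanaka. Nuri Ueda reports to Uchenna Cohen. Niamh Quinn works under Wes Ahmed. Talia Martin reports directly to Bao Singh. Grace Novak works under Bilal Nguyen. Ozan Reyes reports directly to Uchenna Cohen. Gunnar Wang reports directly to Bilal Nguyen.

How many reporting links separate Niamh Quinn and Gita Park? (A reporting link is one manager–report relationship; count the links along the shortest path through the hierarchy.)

6

Niamh Quinn is 1 level below Wes Ahmed, and Gita Park is 5 levels below Wes Ahmed (their lowest common manager). The shortest path runs up from Niamh Quinn to Wes Ahmed and back down to Gita Park: 1 + 5 = 6 links.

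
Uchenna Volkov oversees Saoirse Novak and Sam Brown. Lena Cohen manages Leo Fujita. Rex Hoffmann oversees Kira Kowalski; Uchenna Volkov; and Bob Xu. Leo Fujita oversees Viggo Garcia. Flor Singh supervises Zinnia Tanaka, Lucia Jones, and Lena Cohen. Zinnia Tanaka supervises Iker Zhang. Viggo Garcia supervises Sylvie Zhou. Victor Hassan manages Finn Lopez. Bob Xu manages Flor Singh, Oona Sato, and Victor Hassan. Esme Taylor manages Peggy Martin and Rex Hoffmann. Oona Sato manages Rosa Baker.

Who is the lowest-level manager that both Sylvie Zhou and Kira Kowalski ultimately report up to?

Rex Hoffmann

Sylvie Zhou's chain of managers is Viggo Garcia, Leo Fujita, Lena Cohen, Flor Singh, Bob Xu, Rex Hoffmann, Esme Taylor. Kira Kowalski's chain of managers is Rex Hoffmann, Esme Taylor. The first manager that appears in both chains is Rex Hoffmann.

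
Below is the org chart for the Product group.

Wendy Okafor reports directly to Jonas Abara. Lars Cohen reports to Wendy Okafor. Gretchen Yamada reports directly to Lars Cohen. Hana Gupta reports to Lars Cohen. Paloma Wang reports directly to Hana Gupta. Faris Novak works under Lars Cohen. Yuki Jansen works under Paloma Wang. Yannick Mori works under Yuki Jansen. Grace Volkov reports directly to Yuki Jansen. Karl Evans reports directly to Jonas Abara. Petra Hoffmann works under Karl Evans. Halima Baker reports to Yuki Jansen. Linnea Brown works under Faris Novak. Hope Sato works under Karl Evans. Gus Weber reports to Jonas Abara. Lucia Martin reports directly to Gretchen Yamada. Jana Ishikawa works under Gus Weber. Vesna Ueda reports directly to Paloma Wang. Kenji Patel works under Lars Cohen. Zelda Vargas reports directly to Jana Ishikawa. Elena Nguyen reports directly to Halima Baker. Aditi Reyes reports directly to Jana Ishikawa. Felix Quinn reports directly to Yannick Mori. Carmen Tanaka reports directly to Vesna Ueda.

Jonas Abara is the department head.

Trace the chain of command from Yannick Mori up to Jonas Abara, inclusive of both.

Yannick Mori reports to Yuki Jansen. Yuki Jansen reports to Paloma Wang. Paloma Wang reports to Hana Gupta. Hana Gupta reports to Lars Cohen. Lars Cohen reports to Wendy Okafor. Wendy Okafor reports to Jonas Abara. Jonas Abara is at the top.

Yannick Mori -> Yuki Jansen -> Paloma Wang -> Hana Gupta -> Lars Cohen -> Wendy Okafor -> Jonas Abara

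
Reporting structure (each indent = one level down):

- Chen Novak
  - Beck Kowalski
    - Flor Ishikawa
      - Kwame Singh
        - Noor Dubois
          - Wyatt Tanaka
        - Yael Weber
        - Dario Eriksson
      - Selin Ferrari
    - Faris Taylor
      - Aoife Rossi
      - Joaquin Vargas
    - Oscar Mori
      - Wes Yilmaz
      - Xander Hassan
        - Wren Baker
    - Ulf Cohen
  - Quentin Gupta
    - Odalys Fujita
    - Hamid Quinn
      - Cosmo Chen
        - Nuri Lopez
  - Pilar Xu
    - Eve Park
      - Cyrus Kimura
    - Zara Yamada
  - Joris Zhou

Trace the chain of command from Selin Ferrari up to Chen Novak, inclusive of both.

Selin Ferrari reports to Flor Ishikawa. Flor Ishikawa reports to Beck Kowalski. Beck Kowalski reports to Chen Novak. Chen Novak is at the top.

Selin Ferrari -> Flor Ishikawa -> Beck Kowalski -> Chen Novak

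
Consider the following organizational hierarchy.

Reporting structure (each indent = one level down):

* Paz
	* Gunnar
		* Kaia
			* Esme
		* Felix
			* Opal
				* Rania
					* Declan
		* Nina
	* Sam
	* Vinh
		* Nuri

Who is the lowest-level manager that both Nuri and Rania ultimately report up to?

Paz

Nuri's chain of managers is Vinh, Paz. Rania's chain of managers is Opal, Felix, Gunnar, Paz. The first manager that appears in both chains is Paz.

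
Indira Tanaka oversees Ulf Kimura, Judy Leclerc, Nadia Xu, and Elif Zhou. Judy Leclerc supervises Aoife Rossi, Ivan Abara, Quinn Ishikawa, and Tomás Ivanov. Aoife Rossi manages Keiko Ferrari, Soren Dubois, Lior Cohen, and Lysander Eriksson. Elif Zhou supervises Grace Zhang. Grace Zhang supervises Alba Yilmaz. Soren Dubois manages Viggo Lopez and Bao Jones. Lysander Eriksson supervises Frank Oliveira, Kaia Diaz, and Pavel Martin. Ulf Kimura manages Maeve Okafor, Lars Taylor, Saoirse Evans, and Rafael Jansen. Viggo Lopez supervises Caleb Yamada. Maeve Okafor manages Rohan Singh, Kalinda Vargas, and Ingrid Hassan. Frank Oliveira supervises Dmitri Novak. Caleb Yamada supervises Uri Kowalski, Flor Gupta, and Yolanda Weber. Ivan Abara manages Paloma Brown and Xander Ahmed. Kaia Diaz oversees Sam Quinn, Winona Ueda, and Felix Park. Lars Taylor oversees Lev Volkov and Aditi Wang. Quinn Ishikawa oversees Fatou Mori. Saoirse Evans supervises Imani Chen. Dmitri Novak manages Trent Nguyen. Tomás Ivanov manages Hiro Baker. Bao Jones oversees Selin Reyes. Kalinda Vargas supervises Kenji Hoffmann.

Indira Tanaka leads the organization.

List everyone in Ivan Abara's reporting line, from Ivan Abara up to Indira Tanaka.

Ivan Abara reports to Judy Leclerc. Judy Leclerc reports to Indira Tanaka. Indira Tanaka is at the top.

Ivan Abara -> Judy Leclerc -> Indira Tanaka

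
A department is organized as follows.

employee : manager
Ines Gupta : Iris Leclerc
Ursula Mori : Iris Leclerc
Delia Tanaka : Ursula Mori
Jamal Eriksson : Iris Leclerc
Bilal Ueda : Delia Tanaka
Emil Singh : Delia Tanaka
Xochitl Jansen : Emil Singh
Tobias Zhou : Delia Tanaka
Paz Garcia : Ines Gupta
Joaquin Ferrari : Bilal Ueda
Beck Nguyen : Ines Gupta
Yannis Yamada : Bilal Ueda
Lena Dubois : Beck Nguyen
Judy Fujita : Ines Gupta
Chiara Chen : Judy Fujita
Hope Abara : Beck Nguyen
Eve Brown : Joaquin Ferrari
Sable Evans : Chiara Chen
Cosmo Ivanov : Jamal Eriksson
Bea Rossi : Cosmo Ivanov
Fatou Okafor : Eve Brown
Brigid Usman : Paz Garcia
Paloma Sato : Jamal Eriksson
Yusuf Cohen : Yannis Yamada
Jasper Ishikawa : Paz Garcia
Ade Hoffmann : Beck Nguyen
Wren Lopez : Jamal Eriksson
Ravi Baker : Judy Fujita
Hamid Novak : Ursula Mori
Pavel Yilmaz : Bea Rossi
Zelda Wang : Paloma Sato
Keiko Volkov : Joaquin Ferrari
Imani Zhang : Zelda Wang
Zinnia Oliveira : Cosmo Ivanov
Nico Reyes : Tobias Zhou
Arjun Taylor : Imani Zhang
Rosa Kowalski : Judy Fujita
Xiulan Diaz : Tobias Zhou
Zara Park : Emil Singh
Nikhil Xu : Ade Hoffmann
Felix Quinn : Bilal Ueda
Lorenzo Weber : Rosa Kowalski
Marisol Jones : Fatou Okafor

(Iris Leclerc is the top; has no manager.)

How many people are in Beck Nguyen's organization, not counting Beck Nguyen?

Beck Nguyen directly manages Lena Dubois, Hope Abara, Ade Hoffmann. Lena Dubois has no reports. Hope Abara has no reports. Under Ade Hoffmann: Nikhil Xu (1). So Beck Nguyen's organization is 3 direct reports plus everyone under them: 1 + 1 + 2 = 4.

4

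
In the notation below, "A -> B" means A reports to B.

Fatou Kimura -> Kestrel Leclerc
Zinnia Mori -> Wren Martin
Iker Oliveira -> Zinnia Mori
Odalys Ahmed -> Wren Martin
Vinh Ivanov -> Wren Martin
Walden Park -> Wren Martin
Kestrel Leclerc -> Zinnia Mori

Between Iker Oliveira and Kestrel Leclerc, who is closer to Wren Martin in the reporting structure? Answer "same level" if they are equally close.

same level

Both Iker Oliveira and Kestrel Leclerc are 2 levels below Wren Martin.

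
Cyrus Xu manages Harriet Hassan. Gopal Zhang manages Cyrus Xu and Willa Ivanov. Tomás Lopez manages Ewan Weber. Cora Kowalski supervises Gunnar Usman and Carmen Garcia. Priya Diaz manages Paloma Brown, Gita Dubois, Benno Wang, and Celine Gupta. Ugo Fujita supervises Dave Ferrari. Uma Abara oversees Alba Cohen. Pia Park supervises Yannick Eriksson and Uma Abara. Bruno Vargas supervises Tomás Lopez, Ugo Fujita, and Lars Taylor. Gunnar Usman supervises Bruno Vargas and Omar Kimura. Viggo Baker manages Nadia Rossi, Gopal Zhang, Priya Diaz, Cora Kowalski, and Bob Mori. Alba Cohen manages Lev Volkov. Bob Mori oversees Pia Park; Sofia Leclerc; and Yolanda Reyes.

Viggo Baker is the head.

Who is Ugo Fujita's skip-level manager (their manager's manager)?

Ugo Fujita reports to Bruno Vargas, and Bruno Vargas reports to Gunnar Usman. So Ugo Fujita's skip-level manager is Gunnar Usman.

Gunnar Usman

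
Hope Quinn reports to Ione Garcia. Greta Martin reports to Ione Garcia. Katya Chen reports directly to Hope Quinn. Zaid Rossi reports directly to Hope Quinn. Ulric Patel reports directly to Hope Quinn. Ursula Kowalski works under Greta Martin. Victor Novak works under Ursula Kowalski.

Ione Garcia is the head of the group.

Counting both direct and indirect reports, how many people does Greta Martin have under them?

2

Greta Martin directly manages Ursula Kowalski. Under Ursula Kowalski: Victor Novak (1). That's 2 in total.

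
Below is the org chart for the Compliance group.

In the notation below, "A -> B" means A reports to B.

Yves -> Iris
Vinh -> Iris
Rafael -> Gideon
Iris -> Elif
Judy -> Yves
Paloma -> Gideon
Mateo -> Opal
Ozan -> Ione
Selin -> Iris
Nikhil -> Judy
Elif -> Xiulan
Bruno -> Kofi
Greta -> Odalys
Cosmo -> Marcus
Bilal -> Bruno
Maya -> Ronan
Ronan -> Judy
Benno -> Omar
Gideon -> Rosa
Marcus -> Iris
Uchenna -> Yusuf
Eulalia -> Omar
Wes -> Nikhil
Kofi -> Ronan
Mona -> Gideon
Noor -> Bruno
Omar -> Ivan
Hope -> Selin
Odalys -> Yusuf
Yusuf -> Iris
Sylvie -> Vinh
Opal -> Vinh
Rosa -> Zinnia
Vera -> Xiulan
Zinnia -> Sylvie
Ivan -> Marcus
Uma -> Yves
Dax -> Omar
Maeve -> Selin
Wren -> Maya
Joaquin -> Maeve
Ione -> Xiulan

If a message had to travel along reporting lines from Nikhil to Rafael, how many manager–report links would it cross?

Nikhil is 3 levels below Iris, and Rafael is 6 levels below Iris (their lowest common manager). The shortest path runs up from Nikhil to Iris and back down to Rafael: 3 + 6 = 9 links.

9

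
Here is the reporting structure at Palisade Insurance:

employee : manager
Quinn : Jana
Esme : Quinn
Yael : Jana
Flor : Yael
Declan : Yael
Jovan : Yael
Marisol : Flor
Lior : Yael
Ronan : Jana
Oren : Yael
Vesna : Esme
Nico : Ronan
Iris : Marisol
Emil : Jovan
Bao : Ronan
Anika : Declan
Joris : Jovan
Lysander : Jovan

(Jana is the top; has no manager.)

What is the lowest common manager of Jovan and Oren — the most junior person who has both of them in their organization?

Jovan's chain of managers is Yael, Jana. Oren's chain of managers is Yael, Jana. The first manager that appears in both chains is Yael.

Yael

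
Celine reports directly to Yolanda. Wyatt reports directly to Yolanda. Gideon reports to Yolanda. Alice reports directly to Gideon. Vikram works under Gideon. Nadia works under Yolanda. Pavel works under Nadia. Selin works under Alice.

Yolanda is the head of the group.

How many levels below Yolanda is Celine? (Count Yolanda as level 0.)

Chain from Celine up to Yolanda: Celine → Yolanda. That is 1 step up, so Celine is 1 level below Yolanda.

1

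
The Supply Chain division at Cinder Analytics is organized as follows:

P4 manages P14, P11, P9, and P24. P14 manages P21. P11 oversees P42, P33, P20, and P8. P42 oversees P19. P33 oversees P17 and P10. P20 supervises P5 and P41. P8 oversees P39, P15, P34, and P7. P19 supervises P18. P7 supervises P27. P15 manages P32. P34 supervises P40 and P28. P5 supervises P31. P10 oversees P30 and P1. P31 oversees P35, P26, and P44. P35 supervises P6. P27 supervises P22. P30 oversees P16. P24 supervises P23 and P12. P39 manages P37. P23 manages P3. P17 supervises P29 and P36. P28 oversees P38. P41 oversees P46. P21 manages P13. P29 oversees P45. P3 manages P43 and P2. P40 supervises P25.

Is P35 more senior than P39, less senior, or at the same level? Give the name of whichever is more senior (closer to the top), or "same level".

P35 is 5 levels below P4; P39 is 3. P39 is higher.

P39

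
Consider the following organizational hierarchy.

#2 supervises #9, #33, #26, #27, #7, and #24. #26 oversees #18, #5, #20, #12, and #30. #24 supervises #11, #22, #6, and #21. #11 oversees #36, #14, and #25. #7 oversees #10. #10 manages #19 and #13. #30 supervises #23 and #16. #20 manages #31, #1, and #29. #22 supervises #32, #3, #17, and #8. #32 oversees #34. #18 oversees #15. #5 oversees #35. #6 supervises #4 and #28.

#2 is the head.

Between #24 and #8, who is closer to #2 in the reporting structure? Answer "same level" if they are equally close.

#24 is 1 level below #2; #8 is 3. #24 is higher.

#24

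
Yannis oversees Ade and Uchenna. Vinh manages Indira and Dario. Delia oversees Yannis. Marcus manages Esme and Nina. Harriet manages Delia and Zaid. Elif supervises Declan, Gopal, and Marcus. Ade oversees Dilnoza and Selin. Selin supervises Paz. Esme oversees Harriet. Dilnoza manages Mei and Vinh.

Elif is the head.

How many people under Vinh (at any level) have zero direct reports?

2

The people in Vinh's organization with no one reporting to them are Indira, Dario. That is 2.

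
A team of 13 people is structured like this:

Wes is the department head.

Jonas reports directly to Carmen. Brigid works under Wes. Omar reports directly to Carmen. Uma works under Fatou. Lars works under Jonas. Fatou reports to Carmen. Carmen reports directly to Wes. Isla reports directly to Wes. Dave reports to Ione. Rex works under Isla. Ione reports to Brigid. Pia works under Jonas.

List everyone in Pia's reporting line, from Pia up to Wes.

Pia -> Jonas -> Carmen -> Wes

Pia reports to Jonas. Jonas reports to Carmen. Carmen reports to Wes. Wes is at the top.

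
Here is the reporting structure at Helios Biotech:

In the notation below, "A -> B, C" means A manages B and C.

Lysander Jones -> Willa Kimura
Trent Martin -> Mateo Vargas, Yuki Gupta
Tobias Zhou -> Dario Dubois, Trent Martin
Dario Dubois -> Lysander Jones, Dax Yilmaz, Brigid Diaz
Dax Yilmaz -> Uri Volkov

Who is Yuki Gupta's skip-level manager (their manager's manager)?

Tobias Zhou

Yuki Gupta reports to Trent Martin, and Trent Martin reports to Tobias Zhou. So Yuki Gupta's skip-level manager is Tobias Zhou.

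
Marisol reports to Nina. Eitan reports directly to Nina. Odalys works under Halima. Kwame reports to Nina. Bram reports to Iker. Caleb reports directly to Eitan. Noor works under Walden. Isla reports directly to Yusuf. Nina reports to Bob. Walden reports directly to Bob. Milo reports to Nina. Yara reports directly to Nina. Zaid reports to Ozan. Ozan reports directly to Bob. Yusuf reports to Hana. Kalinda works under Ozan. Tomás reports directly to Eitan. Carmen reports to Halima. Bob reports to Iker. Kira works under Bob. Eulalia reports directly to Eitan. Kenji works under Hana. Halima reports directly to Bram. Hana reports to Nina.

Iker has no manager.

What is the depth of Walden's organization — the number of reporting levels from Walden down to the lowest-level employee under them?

The longest chain under Walden runs Walden → Noor, which is 1 level below Walden.

1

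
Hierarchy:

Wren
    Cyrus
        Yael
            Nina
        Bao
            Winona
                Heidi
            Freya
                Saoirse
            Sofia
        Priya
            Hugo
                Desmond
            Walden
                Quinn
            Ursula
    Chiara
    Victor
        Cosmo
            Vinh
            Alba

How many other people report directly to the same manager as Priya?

Priya reports to Cyrus. Cyrus's other direct reports are Yael, Bao — 2 peers.

2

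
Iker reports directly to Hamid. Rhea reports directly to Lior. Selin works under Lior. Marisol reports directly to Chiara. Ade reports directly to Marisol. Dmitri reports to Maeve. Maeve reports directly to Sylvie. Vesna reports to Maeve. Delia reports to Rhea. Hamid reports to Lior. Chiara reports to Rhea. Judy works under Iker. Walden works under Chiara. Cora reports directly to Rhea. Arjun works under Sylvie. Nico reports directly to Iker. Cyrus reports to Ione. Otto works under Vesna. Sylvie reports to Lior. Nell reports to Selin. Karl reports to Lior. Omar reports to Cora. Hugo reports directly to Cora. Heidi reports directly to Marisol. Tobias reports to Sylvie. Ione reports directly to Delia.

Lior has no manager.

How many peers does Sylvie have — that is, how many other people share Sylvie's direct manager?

4

Sylvie reports to Lior. Lior's other direct reports are Selin, Rhea, Karl, Hamid — 4 peers.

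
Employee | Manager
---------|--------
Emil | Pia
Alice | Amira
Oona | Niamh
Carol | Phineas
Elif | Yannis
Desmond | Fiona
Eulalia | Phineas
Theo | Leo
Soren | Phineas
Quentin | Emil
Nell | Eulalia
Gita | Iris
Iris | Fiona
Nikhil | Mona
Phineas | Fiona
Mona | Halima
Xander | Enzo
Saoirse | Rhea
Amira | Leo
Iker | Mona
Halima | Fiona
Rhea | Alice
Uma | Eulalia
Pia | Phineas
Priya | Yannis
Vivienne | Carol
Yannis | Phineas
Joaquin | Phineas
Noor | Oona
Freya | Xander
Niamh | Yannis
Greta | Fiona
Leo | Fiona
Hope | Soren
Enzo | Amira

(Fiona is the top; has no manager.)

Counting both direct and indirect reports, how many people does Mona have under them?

Mona directly manages Iker, Nikhil. Iker has no reports. Nikhil has no reports. So Mona's organization is 2 direct reports plus everyone under them: 1 + 1 = 2.

2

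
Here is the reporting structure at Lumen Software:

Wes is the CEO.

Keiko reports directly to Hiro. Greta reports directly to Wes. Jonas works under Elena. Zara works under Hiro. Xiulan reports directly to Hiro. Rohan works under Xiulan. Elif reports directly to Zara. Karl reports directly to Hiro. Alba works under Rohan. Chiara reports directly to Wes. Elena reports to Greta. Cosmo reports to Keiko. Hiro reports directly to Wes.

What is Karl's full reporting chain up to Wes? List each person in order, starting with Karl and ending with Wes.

Karl reports to Hiro. Hiro reports to Wes. Wes is at the top.

Karl -> Hiro -> Wes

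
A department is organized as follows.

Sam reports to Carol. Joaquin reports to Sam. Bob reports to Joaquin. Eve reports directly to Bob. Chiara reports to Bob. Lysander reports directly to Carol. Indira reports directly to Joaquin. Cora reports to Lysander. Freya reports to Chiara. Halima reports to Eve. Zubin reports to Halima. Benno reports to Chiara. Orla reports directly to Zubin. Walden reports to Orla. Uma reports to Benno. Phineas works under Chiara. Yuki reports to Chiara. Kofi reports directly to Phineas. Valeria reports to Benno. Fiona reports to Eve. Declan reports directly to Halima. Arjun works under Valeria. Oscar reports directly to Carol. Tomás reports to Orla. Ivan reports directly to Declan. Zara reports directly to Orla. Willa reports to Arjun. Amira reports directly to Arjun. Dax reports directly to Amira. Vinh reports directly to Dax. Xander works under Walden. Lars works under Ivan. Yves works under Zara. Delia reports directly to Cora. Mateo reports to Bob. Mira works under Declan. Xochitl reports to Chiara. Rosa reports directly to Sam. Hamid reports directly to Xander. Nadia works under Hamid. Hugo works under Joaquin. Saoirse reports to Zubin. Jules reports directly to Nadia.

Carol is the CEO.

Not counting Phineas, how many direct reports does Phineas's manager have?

Phineas reports to Chiara. Chiara's other direct reports are Freya, Benno, Yuki, Xochitl — 4 peers.

4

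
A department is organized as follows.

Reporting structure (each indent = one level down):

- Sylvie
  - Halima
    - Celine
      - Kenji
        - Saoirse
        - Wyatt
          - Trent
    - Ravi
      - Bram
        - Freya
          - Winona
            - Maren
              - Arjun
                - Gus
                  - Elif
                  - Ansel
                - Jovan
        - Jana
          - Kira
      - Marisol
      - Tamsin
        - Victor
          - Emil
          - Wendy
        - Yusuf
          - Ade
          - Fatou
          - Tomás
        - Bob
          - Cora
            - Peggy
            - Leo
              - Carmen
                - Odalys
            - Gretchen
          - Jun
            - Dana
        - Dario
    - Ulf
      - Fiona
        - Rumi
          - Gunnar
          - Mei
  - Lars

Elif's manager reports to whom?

Arjun

Elif reports to Gus, and Gus reports to Arjun. So Elif's skip-level manager is Arjun.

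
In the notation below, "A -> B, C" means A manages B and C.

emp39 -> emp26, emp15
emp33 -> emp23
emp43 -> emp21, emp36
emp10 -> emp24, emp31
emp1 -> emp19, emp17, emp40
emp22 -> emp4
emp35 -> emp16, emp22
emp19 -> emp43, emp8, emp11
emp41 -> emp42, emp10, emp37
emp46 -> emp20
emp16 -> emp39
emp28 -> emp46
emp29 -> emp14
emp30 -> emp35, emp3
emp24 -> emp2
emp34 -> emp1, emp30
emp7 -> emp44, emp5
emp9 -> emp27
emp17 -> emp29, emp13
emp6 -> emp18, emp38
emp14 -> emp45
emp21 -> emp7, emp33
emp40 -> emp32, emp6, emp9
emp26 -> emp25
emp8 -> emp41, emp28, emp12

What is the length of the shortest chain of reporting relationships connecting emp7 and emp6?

6

emp7 is 4 levels below emp1, and emp6 is 2 levels below emp1 (their lowest common manager). The shortest path runs up from emp7 to emp1 and back down to emp6: 4 + 2 = 6 links.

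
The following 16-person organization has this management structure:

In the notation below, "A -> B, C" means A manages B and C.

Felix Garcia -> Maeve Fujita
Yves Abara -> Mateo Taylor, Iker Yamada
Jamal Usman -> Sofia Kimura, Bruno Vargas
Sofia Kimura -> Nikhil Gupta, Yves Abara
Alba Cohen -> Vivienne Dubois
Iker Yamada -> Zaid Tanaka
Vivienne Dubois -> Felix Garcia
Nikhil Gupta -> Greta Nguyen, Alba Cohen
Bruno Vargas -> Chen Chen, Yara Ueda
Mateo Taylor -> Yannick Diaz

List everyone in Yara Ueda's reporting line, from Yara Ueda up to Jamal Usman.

Yara Ueda reports to Bruno Vargas. Bruno Vargas reports to Jamal Usman. Jamal Usman is at the top.

Yara Ueda -> Bruno Vargas -> Jamal Usman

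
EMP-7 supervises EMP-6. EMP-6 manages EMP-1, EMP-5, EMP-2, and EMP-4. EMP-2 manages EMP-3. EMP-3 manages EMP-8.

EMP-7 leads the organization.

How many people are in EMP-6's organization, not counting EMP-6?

6

EMP-6 directly manages EMP-2, EMP-5, EMP-1, EMP-4. Under EMP-2: EMP-3, EMP-8 (2). EMP-5 has no reports. EMP-1 has no reports. EMP-4 has no reports. So EMP-6's organization is 4 direct reports plus everyone under them: 3 + 1 + 1 + 1 = 6.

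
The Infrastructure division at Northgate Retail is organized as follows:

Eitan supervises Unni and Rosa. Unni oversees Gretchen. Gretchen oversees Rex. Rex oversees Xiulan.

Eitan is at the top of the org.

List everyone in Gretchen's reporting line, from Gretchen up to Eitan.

Gretchen reports to Unni. Unni reports to Eitan. Eitan is at the top.

Gretchen -> Unni -> Eitan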